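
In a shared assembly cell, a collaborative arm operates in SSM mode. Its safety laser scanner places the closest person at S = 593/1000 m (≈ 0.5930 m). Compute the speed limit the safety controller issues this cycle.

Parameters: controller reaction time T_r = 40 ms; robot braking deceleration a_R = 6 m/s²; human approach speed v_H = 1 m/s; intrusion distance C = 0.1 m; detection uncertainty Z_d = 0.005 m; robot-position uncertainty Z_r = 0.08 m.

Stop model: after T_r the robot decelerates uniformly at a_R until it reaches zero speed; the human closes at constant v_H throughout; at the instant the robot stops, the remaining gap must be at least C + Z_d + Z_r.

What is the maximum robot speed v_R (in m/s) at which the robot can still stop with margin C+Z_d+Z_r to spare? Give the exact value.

collect terms ⇒ (1/12)·v_R² + (31/150)·v_R + (-46/125) = 0
  disc = (31/150)² − 4·(1/12)·(-46/125) = 3721/22500 ; √disc = 61/150
  v_R = (−(31/150) + 61/150) / (2·(1/12)) = 6/5 m/s
check:
braking lasts T_s = (6/5)/6 = 0.2000 s
reaction-phase robot travel = 1.2000·0.0400 = 0.0480 m
braking distance = 1.2000²/(2·6.0000) = 0.1200 m
human closes 1.0000·0.2400 = 0.2400 m
C+Z_d+Z_r = 0.1000+0.0050+0.0800 = 0.1850 m
sum ≈ 0.0480+0.1200+0.2400+0.1850 ≈ 0.5930 m = S ✓

v_R_max = 6/5 m/s = 1.2000 m/s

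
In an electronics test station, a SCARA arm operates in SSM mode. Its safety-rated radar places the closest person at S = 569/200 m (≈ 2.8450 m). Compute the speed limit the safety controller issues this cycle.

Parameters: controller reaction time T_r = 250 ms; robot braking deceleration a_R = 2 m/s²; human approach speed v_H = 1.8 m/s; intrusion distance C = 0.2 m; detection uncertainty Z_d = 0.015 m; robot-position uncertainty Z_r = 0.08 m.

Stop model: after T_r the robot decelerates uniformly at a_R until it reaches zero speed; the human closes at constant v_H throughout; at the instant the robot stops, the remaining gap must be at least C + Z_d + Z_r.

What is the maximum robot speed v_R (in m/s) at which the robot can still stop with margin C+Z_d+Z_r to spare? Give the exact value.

collect terms ⇒ (1/4)·v_R² + (23/20)·v_R + (-21/10) = 0
  disc = (23/20)² − 4·(1/4)·(-21/10) = 1369/400 ; √disc = 37/20
  v_R = (−(23/20) + 37/20) / (2·(1/4)) = 7/5 m/s
check:
T_s = v_R/a_R = (7/5)/2 = 0.7000 s
reaction-phase robot travel = 1.4000·0.2500 = 0.3500 m
braking distance = 1.4000²/(2·2.0000) = 0.4900 m
human over T_r+T_s: 1.8000·(0.2500+0.7000) = 1.7100 m
residual clearance needed = 0.2000+0.0150+0.0800 = 0.2950 m
sum ≈ 0.3500+0.4900+1.7100+0.2950 ≈ 2.8450 m = S ✓

v_R_max = 7/5 m/s = 1.4000 m/s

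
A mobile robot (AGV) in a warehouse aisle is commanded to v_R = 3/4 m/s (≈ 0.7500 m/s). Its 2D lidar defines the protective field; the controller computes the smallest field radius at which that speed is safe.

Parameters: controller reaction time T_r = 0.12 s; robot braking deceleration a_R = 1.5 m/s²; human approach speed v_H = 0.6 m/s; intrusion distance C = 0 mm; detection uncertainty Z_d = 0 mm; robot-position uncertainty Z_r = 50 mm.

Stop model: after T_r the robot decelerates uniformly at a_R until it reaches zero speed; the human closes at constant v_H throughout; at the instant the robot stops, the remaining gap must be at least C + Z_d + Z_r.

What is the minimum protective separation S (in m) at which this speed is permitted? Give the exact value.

S_min = 1399/2000 m = 0.6995 m

T_s = v_R/a_R = (3/4)/(3/2) = 0.5000 s
robot covers v_R·T_r = 0.7500·0.1200 = 0.0900 m before braking
robot covers 0.7500·0.5000 − ½·1.5000·0.5000² = 0.1875 m while stopping
person approaches 0.6000·(0.1200+0.5000) = 0.3720 m
residual clearance needed = 0.0000+0.0000+0.0500 = 0.0500 m
S_min ≈ 0.0900+0.1875+0.3720+0.0500  ⇒  S_min = 1399/2000 m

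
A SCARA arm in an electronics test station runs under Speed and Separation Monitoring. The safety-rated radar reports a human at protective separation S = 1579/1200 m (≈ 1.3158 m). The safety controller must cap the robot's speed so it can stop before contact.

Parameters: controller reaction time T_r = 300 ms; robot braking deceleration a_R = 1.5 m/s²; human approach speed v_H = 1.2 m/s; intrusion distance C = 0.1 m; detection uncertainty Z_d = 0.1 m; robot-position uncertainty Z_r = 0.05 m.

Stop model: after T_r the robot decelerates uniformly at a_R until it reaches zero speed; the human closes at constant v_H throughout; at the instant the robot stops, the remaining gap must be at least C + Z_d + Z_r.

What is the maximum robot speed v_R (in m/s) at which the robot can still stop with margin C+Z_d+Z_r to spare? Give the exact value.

v_R_max = 11/20 m/s = 0.5500 m/s

collect terms ⇒ (1/3)·v_R² + (11/10)·v_R + (-847/1200) = 0
  disc = (11/10)² − 4·(1/3)·(-847/1200) = 484/225 ; √disc = 22/15
  v_R = (−(11/10) + 22/15) / (2·(1/3)) = 11/20 m/s
check:
T_s = v_R/a_R = (11/20)/(3/2) = 0.3667 s
robot covers v_R·T_r = 0.5500·0.3000 = 0.1650 m before braking
braking distance = 0.5500²/(2·1.5000) = 0.1008 m
human over T_r+T_s: 1.2000·(0.3000+0.3667) = 0.8000 m
residual clearance needed = 0.1000+0.1000+0.0500 = 0.2500 m
sum ≈ 0.1650+0.1008+0.8000+0.2500 ≈ 1.3158 m = S ✓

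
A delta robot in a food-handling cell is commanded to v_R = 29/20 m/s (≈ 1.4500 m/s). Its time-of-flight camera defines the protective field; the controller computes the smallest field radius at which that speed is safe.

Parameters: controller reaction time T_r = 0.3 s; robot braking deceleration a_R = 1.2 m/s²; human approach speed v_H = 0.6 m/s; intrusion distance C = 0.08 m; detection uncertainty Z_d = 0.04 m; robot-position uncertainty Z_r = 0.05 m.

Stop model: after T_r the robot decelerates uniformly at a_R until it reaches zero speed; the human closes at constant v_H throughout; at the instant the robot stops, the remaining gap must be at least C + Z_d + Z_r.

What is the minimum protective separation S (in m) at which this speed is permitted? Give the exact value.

S_min = 11453/4800 m = 2.3860 m

T_s = v_R/a_R = (29/20)/(6/5) = 1.2083 s
robot in T_r: 1.4500·0.3000 = 0.4350 m
braking distance = 1.4500²/(2·1.2000) = 0.8760 m
person approaches 0.6000·(0.3000+1.2083) = 0.9050 m
C+Z_d+Z_r = 0.0800+0.0400+0.0500 = 0.1700 m
S_min ≈ 0.4350+0.8760+0.9050+0.1700  ⇒  S_min = 11453/4800 m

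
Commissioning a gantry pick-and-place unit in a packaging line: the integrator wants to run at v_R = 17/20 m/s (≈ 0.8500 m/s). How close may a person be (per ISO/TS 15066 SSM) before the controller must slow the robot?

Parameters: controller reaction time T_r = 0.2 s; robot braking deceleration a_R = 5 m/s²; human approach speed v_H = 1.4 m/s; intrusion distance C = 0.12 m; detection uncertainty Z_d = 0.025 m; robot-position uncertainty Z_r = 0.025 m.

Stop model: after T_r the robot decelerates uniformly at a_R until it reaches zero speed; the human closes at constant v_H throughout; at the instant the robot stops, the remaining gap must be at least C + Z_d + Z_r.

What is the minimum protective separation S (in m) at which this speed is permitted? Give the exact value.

S_min = 3721/4000 m = 0.9303 m

T_s = v_R/a_R = (17/20)/5 = 0.1700 s
reaction-phase robot travel = 0.8500·0.2000 = 0.1700 m
robot under decel: 0.8500²/(2·5.0000) = 0.0722 m
human over T_r+T_s: 1.4000·(0.2000+0.1700) = 0.5180 m
margins: 0.1200+0.0250+0.0250 = 0.1700 m
S_min ≈ 0.1700+0.0722+0.5180+0.1700  ⇒  S_min = 3721/4000 m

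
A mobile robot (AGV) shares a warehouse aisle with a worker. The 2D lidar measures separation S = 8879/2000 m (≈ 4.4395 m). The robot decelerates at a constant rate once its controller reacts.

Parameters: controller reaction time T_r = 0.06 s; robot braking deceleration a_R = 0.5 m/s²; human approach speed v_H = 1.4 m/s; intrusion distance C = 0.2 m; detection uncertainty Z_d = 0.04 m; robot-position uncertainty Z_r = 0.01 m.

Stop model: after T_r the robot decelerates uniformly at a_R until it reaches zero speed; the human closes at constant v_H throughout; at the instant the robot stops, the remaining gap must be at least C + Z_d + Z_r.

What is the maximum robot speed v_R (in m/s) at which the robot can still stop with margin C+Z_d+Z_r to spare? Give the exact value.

v_R_max = 21/20 m/s = 1.0500 m/s

collect terms ⇒ (1)·v_R² + (143/50)·v_R + (-8211/2000) = 0
  disc = (143/50)² − 4·(1)·(-8211/2000) = 15376/625 ; √disc = 124/25
  v_R = (−(143/50) + 124/25) / (2·(1)) = 21/20 m/s
check:
T_s = v_R/a_R = (21/20)/(1/2) = 2.1000 s
robot in T_r: 1.0500·0.0600 = 0.0630 m
braking distance = 1.0500²/(2·0.5000) = 1.1025 m
human closes 1.4000·2.1600 = 3.0240 m
margins: 0.2000+0.0400+0.0100 = 0.2500 m
sum ≈ 0.0630+1.1025+3.0240+0.2500 ≈ 4.4395 m = S ✓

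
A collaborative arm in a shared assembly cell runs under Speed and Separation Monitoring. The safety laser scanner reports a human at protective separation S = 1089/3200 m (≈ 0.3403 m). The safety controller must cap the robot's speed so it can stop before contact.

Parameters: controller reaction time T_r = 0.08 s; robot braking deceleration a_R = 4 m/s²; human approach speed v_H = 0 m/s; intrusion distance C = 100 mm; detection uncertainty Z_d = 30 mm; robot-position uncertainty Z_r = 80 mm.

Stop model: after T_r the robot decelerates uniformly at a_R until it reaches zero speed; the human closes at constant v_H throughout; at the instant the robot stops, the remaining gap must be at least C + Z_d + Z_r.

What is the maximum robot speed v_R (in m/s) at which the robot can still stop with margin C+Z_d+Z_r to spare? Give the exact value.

collect terms ⇒ (1/8)·v_R² + (2/25)·v_R + (-417/3200) = 0
  disc = (2/25)² − 4·(1/8)·(-417/3200) = 11449/160000 ; √disc = 107/400
  v_R = (−(2/25) + 107/400) / (2·(1/8)) = 3/4 m/s
check:
stop time T_s = (3/4)/4 = 0.1875 s
robot covers v_R·T_r = 0.7500·0.0800 = 0.0600 m before braking
robot under decel: 0.7500²/(2·4.0000) = 0.0703 m
human over T_r+T_s: 0.0000·(0.0800+0.1875) = 0.0000 m
margins: 0.1000+0.0300+0.0800 = 0.2100 m
sum ≈ 0.0600+0.0703+0.0000+0.2100 ≈ 0.3403 m = S ✓

v_R_max = 3/4 m/s = 0.7500 m/s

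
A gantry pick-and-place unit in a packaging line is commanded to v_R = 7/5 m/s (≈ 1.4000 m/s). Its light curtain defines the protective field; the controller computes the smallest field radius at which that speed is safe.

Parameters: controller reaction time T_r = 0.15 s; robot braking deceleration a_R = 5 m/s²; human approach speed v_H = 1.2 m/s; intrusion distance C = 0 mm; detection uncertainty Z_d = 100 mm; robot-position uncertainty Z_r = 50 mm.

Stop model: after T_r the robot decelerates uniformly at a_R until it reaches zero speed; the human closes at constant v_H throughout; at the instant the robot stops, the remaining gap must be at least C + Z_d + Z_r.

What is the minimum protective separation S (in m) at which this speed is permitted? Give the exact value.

S_min = 134/125 m = 1.0720 m

T_s = v_R/a_R = (7/5)/5 = 0.2800 s
robot covers v_R·T_r = 1.4000·0.1500 = 0.2100 m before braking
braking distance = 1.4000²/(2·5.0000) = 0.1960 m
human closes 1.2000·0.4300 = 0.5160 m
margins: 0.0000+0.1000+0.0500 = 0.1500 m
S_min ≈ 0.2100+0.1960+0.5160+0.1500  ⇒  S_min = 134/125 m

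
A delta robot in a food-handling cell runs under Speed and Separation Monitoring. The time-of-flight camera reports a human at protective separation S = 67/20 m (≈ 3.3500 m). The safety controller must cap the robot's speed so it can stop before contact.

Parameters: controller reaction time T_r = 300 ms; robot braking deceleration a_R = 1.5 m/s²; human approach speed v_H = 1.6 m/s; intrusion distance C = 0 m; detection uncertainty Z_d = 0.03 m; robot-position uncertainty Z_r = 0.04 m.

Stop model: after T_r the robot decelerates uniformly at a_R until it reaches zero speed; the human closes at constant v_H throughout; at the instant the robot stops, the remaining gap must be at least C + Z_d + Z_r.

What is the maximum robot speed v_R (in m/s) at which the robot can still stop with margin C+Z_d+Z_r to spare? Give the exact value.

v_R_max = 3/2 m/s = 1.5000 m/s

collect terms ⇒ (1/3)·v_R² + (41/30)·v_R + (-14/5) = 0
  disc = (41/30)² − 4·(1/3)·(-14/5) = 5041/900 ; √disc = 71/30
  v_R = (−(41/30) + 71/30) / (2·(1/3)) = 3/2 m/s
check:
stop time T_s = (3/2)/(3/2) = 1.0000 s
reaction-phase robot travel = 1.5000·0.3000 = 0.4500 m
braking distance = 1.5000²/(2·1.5000) = 0.7500 m
person approaches 1.6000·(0.3000+1.0000) = 2.0800 m
residual clearance needed = 0.0000+0.0300+0.0400 = 0.0700 m
sum ≈ 0.4500+0.7500+2.0800+0.0700 ≈ 3.3500 m = S ✓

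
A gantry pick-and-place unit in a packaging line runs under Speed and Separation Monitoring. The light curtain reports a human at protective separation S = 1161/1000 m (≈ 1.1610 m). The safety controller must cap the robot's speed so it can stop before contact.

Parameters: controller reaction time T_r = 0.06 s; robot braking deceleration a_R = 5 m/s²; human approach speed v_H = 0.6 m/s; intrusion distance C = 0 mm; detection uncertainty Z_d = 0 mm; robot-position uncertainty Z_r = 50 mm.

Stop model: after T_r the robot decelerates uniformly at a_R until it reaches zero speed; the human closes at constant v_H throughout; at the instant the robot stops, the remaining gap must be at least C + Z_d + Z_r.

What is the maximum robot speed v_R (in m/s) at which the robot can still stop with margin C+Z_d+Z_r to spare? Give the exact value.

v_R_max = 5/2 m/s = 2.5000 m/s

quadratic (1/10)·v² + (9/50)·v + (-43/40) = 0
  disc = (9/50)² − 4·(1/10)·(-43/40) = 289/625 ; √disc = 17/25
  v_R = (−(9/50) + 17/25) / (2·(1/10)) = 5/2 m/s
check:
stop time T_s = (5/2)/5 = 0.5000 s
robot in T_r: 2.5000·0.0600 = 0.1500 m
braking distance = 2.5000²/(2·5.0000) = 0.6250 m
person approaches 0.6000·(0.0600+0.5000) = 0.3360 m
margins: 0.0000+0.0000+0.0500 = 0.0500 m
sum ≈ 0.1500+0.6250+0.3360+0.0500 ≈ 1.1610 m = S ✓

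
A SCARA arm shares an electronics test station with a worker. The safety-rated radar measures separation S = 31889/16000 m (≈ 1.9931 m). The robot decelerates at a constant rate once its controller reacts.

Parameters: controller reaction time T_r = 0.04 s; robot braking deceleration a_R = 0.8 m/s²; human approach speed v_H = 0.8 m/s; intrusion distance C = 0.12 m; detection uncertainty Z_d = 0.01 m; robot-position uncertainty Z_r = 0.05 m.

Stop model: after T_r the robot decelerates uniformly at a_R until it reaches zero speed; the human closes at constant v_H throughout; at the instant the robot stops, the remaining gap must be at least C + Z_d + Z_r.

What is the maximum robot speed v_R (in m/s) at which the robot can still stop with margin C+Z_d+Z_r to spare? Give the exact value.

v_R_max = 21/20 m/s = 1.0500 m/s

at the boundary: (5/8)·v² + (26/25)·v + (-28497/16000) = 0
  disc = (26/25)² − 4·(5/8)·(-28497/16000) = 885481/160000 ; √disc = 941/400
  v_R = (−(26/25) + 941/400) / (2·(5/8)) = 21/20 m/s
check:
T_s = v_R/a_R = (21/20)/(4/5) = 1.3125 s
robot covers v_R·T_r = 1.0500·0.0400 = 0.0420 m before braking
braking distance = 1.0500²/(2·0.8000) = 0.6891 m
human closes 0.8000·1.3525 = 1.0820 m
residual clearance needed = 0.1200+0.0100+0.0500 = 0.1800 m
sum ≈ 0.0420+0.6891+1.0820+0.1800 ≈ 1.9931 m = S ✓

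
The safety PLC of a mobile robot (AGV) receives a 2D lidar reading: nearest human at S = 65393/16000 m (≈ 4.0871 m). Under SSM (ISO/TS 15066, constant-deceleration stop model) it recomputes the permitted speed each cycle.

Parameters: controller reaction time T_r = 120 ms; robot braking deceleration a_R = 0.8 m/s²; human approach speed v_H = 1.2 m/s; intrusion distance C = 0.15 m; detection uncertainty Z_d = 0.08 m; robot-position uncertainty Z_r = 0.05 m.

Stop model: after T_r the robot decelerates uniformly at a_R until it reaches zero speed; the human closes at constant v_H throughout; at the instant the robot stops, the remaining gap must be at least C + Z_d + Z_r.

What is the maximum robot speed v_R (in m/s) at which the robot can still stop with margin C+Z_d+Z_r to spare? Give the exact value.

v_R_max = 29/20 m/s = 1.4500 m/s

collect terms ⇒ (5/8)·v_R² + (81/50)·v_R + (-58609/16000) = 0
  disc = (81/50)² − 4·(5/8)·(-58609/16000) = 1885129/160000 ; √disc = 1373/400
  v_R = (−(81/50) + 1373/400) / (2·(5/8)) = 29/20 m/s
check:
T_s = v_R/a_R = (29/20)/(4/5) = 1.8125 s
reaction-phase robot travel = 1.4500·0.1200 = 0.1740 m
robot covers 1.4500·1.8125 − ½·0.8000·1.8125² = 1.3141 m while stopping
human over T_r+T_s: 1.2000·(0.1200+1.8125) = 2.3190 m
C+Z_d+Z_r = 0.1500+0.0800+0.0500 = 0.2800 m
sum ≈ 0.1740+1.3141+2.3190+0.2800 ≈ 4.0871 m = S ✓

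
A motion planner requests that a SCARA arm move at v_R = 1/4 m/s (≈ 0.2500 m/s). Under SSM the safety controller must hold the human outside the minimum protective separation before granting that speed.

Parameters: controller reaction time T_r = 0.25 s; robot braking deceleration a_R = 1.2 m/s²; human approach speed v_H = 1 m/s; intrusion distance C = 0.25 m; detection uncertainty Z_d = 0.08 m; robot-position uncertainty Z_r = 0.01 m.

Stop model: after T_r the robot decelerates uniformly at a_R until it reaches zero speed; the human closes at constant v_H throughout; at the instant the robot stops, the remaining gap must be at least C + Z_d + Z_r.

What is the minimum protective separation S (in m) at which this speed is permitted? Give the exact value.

T_s = v_R/a_R = (1/4)/(6/5) = 0.2083 s
robot in T_r: 0.2500·0.2500 = 0.0625 m
braking distance = 0.2500²/(2·1.2000) = 0.0260 m
human closes 1.0000·0.4583 = 0.4583 m
margins: 0.2500+0.0800+0.0100 = 0.3400 m
S_min ≈ 0.0625+0.0260+0.4583+0.3400  ⇒  S_min = 1419/1600 m

S_min = 1419/1600 m = 0.8869 m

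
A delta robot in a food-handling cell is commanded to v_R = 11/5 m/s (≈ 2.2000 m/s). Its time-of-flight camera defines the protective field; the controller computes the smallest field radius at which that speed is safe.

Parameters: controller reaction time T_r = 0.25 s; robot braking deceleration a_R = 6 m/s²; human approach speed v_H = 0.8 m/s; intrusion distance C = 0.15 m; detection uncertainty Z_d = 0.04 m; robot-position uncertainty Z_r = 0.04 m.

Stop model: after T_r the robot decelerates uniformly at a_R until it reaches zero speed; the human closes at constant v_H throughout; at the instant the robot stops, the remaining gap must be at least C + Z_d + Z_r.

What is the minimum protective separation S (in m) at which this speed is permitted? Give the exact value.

S_min = 503/300 m = 1.6767 m

stop time T_s = (11/5)/6 = 0.3667 s
robot in T_r: 2.2000·0.2500 = 0.5500 m
robot covers 2.2000·0.3667 − ½·6.0000·0.3667² = 0.4033 m while stopping
person approaches 0.8000·(0.2500+0.3667) = 0.4933 m
margins: 0.1500+0.0400+0.0400 = 0.2300 m
S_min ≈ 0.5500+0.4033+0.4933+0.2300  ⇒  S_min = 503/300 m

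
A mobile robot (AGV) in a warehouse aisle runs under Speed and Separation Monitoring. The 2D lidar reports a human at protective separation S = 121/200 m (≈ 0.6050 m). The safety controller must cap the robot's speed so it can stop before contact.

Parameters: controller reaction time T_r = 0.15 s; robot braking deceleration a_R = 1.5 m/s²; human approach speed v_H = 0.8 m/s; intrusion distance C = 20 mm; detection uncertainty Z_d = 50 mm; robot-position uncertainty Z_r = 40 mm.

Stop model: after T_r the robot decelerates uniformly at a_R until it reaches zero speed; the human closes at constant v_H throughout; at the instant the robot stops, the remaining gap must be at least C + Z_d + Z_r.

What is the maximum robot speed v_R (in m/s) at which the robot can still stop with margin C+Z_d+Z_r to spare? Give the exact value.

v_R_max = 9/20 m/s = 0.4500 m/s

at the boundary: (1/3)·v² + (41/60)·v + (-3/8) = 0
  disc = (41/60)² − 4·(1/3)·(-3/8) = 3481/3600 ; √disc = 59/60
  v_R = (−(41/60) + 59/60) / (2·(1/3)) = 9/20 m/s
check:
braking lasts T_s = (9/20)/(3/2) = 0.3000 s
reaction-phase robot travel = 0.4500·0.1500 = 0.0675 m
robot covers 0.4500·0.3000 − ½·1.5000·0.3000² = 0.0675 m while stopping
human over T_r+T_s: 0.8000·(0.1500+0.3000) = 0.3600 m
C+Z_d+Z_r = 0.0200+0.0500+0.0400 = 0.1100 m
sum ≈ 0.0675+0.0675+0.3600+0.1100 ≈ 0.6050 m = S ✓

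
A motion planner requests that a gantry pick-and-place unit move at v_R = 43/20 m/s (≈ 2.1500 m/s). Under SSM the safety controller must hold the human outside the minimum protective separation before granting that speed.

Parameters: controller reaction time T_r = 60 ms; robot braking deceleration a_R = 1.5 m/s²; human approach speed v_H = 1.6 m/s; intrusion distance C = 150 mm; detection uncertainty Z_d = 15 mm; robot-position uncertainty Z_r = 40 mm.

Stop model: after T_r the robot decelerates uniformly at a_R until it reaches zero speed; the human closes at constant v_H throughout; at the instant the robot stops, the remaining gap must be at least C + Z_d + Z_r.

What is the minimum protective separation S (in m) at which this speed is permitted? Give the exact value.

T_s = v_R/a_R = (43/20)/(3/2) = 1.4333 s
robot covers v_R·T_r = 2.1500·0.0600 = 0.1290 m before braking
robot under decel: 2.1500²/(2·1.5000) = 1.5408 m
person approaches 1.6000·(0.0600+1.4333) = 2.3893 m
residual clearance needed = 0.1500+0.0150+0.0400 = 0.2050 m
S_min ≈ 0.1290+1.5408+2.3893+0.2050  ⇒  S_min = 5117/1200 m

S_min = 5117/1200 m = 4.2642 m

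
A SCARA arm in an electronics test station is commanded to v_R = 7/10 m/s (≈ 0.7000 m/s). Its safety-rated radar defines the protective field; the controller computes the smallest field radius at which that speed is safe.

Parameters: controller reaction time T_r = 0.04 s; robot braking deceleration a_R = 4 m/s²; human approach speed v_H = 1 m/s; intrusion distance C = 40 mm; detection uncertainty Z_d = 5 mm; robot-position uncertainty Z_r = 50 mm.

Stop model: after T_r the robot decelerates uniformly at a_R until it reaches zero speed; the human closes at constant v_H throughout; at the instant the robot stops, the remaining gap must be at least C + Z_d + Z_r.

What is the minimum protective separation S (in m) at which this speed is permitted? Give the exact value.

T_s = v_R/a_R = (7/10)/4 = 0.1750 s
reaction-phase robot travel = 0.7000·0.0400 = 0.0280 m
braking distance = 0.7000²/(2·4.0000) = 0.0612 m
human over T_r+T_s: 1.0000·(0.0400+0.1750) = 0.2150 m
margins: 0.0400+0.0050+0.0500 = 0.0950 m
S_min ≈ 0.0280+0.0612+0.2150+0.0950  ⇒  S_min = 1597/4000 m

S_min = 1597/4000 m = 0.3992 m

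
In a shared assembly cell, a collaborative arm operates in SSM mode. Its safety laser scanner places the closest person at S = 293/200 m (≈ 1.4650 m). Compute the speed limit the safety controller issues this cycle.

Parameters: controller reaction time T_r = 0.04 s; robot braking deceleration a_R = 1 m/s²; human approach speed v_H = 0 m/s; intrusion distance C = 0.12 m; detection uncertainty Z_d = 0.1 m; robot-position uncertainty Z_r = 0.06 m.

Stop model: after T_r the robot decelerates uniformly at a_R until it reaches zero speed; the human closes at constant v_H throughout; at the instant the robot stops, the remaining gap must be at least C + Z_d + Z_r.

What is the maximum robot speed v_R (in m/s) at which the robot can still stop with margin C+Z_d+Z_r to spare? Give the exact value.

collect terms ⇒ (1/2)·v_R² + (1/25)·v_R + (-237/200) = 0
  disc = (1/25)² − 4·(1/2)·(-237/200) = 5929/2500 ; √disc = 77/50
  v_R = (−(1/25) + 77/50) / (2·(1/2)) = 3/2 m/s
check:
braking lasts T_s = (3/2)/1 = 1.5000 s
robot in T_r: 1.5000·0.0400 = 0.0600 m
robot covers 1.5000·1.5000 − ½·1.0000·1.5000² = 1.1250 m while stopping
person approaches 0.0000·(0.0400+1.5000) = 0.0000 m
C+Z_d+Z_r = 0.1200+0.1000+0.0600 = 0.2800 m
sum ≈ 0.0600+1.1250+0.0000+0.2800 ≈ 1.4650 m = S ✓

v_R_max = 3/2 m/s = 1.5000 m/s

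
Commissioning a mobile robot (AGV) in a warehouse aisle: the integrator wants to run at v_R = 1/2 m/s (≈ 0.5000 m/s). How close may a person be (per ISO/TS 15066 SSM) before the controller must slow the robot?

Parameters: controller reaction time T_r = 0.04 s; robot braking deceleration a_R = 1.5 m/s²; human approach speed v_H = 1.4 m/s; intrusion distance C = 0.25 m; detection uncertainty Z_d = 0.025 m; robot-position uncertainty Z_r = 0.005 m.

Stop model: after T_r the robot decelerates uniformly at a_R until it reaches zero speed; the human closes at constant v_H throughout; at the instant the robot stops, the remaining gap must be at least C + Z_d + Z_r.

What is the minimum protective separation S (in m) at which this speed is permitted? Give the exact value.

stop time T_s = (1/2)/(3/2) = 0.3333 s
robot in T_r: 0.5000·0.0400 = 0.0200 m
robot under decel: 0.5000²/(2·1.5000) = 0.0833 m
person approaches 1.4000·(0.0400+0.3333) = 0.5227 m
C+Z_d+Z_r = 0.2500+0.0250+0.0050 = 0.2800 m
S_min ≈ 0.0200+0.0833+0.5227+0.2800  ⇒  S_min = 453/500 m

S_min = 453/500 m = 0.9060 m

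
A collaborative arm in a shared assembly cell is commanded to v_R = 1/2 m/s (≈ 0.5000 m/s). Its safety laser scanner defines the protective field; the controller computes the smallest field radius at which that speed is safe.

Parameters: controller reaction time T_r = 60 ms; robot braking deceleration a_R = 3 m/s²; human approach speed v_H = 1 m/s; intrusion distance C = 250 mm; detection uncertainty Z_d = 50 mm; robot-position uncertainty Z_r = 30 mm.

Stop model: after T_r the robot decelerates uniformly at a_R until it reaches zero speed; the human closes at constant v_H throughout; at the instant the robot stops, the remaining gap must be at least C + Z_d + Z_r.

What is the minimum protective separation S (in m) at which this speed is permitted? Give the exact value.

S_min = 377/600 m = 0.6283 m

T_s = v_R/a_R = (1/2)/3 = 0.1667 s
robot in T_r: 0.5000·0.0600 = 0.0300 m
robot under decel: 0.5000²/(2·3.0000) = 0.0417 m
human over T_r+T_s: 1.0000·(0.0600+0.1667) = 0.2267 m
margins: 0.2500+0.0500+0.0300 = 0.3300 m
S_min ≈ 0.0300+0.0417+0.2267+0.3300  ⇒  S_min = 377/600 m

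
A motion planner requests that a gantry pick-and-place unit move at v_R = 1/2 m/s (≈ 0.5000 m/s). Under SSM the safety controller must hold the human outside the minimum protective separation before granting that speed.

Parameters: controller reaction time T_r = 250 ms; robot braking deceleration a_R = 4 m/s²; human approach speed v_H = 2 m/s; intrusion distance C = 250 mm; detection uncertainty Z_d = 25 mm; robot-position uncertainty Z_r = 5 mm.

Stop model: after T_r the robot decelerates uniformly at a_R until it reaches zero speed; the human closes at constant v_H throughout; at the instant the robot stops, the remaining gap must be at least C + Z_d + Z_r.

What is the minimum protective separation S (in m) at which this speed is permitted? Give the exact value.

T_s = v_R/a_R = (1/2)/4 = 0.1250 s
reaction-phase robot travel = 0.5000·0.2500 = 0.1250 m
robot covers 0.5000·0.1250 − ½·4.0000·0.1250² = 0.0312 m while stopping
human closes 2.0000·0.3750 = 0.7500 m
residual clearance needed = 0.2500+0.0250+0.0050 = 0.2800 m
S_min ≈ 0.1250+0.0312+0.7500+0.2800  ⇒  S_min = 949/800 m

S_min = 949/800 m = 1.1863 m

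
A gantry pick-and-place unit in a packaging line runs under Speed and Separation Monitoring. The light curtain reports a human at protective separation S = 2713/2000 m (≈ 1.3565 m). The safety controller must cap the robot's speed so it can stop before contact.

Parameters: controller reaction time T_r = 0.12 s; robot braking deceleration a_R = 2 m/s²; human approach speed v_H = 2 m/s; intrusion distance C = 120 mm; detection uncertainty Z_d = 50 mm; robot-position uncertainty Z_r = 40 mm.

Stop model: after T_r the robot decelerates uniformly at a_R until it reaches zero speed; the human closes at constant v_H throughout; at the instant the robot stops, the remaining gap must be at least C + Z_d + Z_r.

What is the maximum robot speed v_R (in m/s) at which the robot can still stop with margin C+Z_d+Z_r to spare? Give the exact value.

v_R_max = 7/10 m/s = 0.7000 m/s

at the boundary: (1/4)·v² + (28/25)·v + (-1813/2000) = 0
  disc = (28/25)² − 4·(1/4)·(-1813/2000) = 21609/10000 ; √disc = 147/100
  v_R = (−(28/25) + 147/100) / (2·(1/4)) = 7/10 m/s
check:
stop time T_s = (7/10)/2 = 0.3500 s
robot covers v_R·T_r = 0.7000·0.1200 = 0.0840 m before braking
robot covers 0.7000·0.3500 − ½·2.0000·0.3500² = 0.1225 m while stopping
human over T_r+T_s: 2.0000·(0.1200+0.3500) = 0.9400 m
margins: 0.1200+0.0500+0.0400 = 0.2100 m
sum ≈ 0.0840+0.1225+0.9400+0.2100 ≈ 1.3565 m = S ✓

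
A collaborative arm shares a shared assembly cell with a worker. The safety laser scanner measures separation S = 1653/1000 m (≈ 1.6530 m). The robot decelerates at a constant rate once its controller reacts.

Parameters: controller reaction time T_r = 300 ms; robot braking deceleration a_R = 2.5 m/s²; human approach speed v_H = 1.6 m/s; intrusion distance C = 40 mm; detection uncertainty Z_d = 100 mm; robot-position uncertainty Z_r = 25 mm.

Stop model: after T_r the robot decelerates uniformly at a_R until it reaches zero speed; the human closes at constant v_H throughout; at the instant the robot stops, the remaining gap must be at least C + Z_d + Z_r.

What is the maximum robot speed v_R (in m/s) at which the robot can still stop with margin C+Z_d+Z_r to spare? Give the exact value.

quadratic (1/5)·v² + (47/50)·v + (-126/125) = 0
  disc = (47/50)² − 4·(1/5)·(-126/125) = 169/100 ; √disc = 13/10
  v_R = (−(47/50) + 13/10) / (2·(1/5)) = 9/10 m/s
check:
stop time T_s = (9/10)/(5/2) = 0.3600 s
reaction-phase robot travel = 0.9000·0.3000 = 0.2700 m
robot covers 0.9000·0.3600 − ½·2.5000·0.3600² = 0.1620 m while stopping
person approaches 1.6000·(0.3000+0.3600) = 1.0560 m
C+Z_d+Z_r = 0.0400+0.1000+0.0250 = 0.1650 m
sum ≈ 0.2700+0.1620+1.0560+0.1650 ≈ 1.6530 m = S ✓

v_R_max = 9/10 m/s = 0.9000 m/s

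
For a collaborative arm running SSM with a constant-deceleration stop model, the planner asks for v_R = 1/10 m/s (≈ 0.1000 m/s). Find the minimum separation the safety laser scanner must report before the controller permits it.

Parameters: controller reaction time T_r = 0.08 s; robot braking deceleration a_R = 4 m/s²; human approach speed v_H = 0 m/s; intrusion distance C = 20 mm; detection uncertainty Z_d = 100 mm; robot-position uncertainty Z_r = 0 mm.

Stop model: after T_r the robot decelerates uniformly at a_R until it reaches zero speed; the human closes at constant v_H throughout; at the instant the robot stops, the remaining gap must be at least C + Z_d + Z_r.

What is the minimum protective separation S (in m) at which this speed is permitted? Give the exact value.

stop time T_s = (1/10)/4 = 0.0250 s
robot covers v_R·T_r = 0.1000·0.0800 = 0.0080 m before braking
robot covers 0.1000·0.0250 − ½·4.0000·0.0250² = 0.0013 m while stopping
human over T_r+T_s: 0.0000·(0.0800+0.0250) = 0.0000 m
margins: 0.0200+0.1000+0.0000 = 0.1200 m
S_min ≈ 0.0080+0.0013+0.0000+0.1200  ⇒  S_min = 517/4000 m

S_min = 517/4000 m = 0.1293 m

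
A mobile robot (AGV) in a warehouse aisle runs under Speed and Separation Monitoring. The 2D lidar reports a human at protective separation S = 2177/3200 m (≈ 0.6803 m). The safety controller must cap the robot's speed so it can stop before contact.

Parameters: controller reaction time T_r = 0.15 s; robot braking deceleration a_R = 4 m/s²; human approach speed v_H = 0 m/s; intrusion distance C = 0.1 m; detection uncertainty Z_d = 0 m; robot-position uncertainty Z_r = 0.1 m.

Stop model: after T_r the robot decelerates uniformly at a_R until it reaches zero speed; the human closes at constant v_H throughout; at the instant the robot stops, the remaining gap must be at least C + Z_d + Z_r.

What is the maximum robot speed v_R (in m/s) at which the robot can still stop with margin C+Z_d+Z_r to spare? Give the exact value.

quadratic (1/8)·v² + (3/20)·v + (-1537/3200) = 0
  disc = (3/20)² − 4·(1/8)·(-1537/3200) = 1681/6400 ; √disc = 41/80
  v_R = (−(3/20) + 41/80) / (2·(1/8)) = 29/20 m/s
check:
braking lasts T_s = (29/20)/4 = 0.3625 s
robot in T_r: 1.4500·0.1500 = 0.2175 m
robot under decel: 1.4500²/(2·4.0000) = 0.2628 m
human over T_r+T_s: 0.0000·(0.1500+0.3625) = 0.0000 m
residual clearance needed = 0.1000+0.0000+0.1000 = 0.2000 m
sum ≈ 0.2175+0.2628+0.0000+0.2000 ≈ 0.6803 m = S ✓

v_R_max = 29/20 m/s = 1.4500 m/s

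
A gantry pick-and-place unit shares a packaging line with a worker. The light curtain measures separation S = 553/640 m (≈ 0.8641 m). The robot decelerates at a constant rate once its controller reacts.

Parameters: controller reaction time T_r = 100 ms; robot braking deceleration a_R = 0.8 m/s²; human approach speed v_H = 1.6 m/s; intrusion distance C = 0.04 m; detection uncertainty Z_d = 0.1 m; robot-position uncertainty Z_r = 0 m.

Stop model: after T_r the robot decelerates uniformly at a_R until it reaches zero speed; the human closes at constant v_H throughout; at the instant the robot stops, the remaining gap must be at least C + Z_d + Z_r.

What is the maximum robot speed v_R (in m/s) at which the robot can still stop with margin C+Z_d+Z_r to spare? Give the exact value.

collect terms ⇒ (5/8)·v_R² + (21/10)·v_R + (-361/640) = 0
  disc = (21/10)² − 4·(5/8)·(-361/640) = 37249/6400 ; √disc = 193/80
  v_R = (−(21/10) + 193/80) / (2·(5/8)) = 1/4 m/s
check:
stop time T_s = (1/4)/(4/5) = 0.3125 s
reaction-phase robot travel = 0.2500·0.1000 = 0.0250 m
braking distance = 0.2500²/(2·0.8000) = 0.0391 m
human over T_r+T_s: 1.6000·(0.1000+0.3125) = 0.6600 m
margins: 0.0400+0.1000+0.0000 = 0.1400 m
sum ≈ 0.0250+0.0391+0.6600+0.1400 ≈ 0.8641 m = S ✓

v_R_max = 1/4 m/s = 0.2500 m/s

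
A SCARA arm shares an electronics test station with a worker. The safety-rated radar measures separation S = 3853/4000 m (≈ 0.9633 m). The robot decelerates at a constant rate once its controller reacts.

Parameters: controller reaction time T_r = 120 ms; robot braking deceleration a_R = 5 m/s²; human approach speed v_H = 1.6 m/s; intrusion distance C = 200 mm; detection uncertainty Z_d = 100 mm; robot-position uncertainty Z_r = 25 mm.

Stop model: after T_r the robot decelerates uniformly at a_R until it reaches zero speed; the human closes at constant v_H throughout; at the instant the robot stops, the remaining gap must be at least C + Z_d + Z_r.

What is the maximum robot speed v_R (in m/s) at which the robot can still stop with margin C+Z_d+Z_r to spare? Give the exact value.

at the boundary: (1/10)·v² + (11/25)·v + (-357/800) = 0
  disc = (11/25)² − 4·(1/10)·(-357/800) = 3721/10000 ; √disc = 61/100
  v_R = (−(11/25) + 61/100) / (2·(1/10)) = 17/20 m/s
check:
stop time T_s = (17/20)/5 = 0.1700 s
robot in T_r: 0.8500·0.1200 = 0.1020 m
robot under decel: 0.8500²/(2·5.0000) = 0.0722 m
person approaches 1.6000·(0.1200+0.1700) = 0.4640 m
residual clearance needed = 0.2000+0.1000+0.0250 = 0.3250 m
sum ≈ 0.1020+0.0722+0.4640+0.3250 ≈ 0.9633 m = S ✓

v_R_max = 17/20 m/s = 0.8500 m/s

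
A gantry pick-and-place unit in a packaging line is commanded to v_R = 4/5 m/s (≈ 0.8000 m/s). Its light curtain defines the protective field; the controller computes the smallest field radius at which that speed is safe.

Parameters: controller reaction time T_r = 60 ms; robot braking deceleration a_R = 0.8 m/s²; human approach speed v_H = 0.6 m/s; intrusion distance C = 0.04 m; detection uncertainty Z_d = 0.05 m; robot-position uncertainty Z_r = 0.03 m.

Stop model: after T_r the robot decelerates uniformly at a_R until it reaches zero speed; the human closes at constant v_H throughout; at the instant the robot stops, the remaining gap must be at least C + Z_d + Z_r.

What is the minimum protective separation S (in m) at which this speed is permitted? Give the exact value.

braking lasts T_s = (4/5)/(4/5) = 1.0000 s
robot covers v_R·T_r = 0.8000·0.0600 = 0.0480 m before braking
robot under decel: 0.8000²/(2·0.8000) = 0.4000 m
person approaches 0.6000·(0.0600+1.0000) = 0.6360 m
margins: 0.0400+0.0500+0.0300 = 0.1200 m
S_min ≈ 0.0480+0.4000+0.6360+0.1200  ⇒  S_min = 301/250 m

S_min = 301/250 m = 1.2040 m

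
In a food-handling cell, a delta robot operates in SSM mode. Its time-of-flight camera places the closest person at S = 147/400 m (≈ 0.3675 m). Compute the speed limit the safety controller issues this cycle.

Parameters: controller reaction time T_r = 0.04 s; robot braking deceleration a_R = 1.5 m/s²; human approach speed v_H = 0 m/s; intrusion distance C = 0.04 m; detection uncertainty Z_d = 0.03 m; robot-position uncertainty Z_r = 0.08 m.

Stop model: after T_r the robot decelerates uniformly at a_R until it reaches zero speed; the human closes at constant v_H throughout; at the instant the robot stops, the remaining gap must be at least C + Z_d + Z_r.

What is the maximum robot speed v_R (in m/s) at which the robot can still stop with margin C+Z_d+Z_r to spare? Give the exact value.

collect terms ⇒ (1/3)·v_R² + (1/25)·v_R + (-87/400) = 0
  disc = (1/25)² − 4·(1/3)·(-87/400) = 729/2500 ; √disc = 27/50
  v_R = (−(1/25) + 27/50) / (2·(1/3)) = 3/4 m/s
check:
braking lasts T_s = (3/4)/(3/2) = 0.5000 s
robot in T_r: 0.7500·0.0400 = 0.0300 m
robot covers 0.7500·0.5000 − ½·1.5000·0.5000² = 0.1875 m while stopping
human closes 0.0000·0.5400 = 0.0000 m
margins: 0.0400+0.0300+0.0800 = 0.1500 m
sum ≈ 0.0300+0.1875+0.0000+0.1500 ≈ 0.3675 m = S ✓

v_R_max = 3/4 m/s = 0.7500 m/s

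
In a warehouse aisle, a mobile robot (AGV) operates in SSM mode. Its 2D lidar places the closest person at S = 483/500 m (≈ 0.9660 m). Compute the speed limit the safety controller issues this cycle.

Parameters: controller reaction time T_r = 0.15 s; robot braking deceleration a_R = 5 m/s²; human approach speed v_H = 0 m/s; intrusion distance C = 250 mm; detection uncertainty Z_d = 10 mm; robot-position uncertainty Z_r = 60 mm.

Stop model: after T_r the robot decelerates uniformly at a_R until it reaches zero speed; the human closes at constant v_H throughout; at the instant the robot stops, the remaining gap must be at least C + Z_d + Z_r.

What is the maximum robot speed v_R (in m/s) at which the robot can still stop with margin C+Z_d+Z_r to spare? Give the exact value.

v_R_max = 19/10 m/s = 1.9000 m/s

quadratic (1/10)·v² + (3/20)·v + (-323/500) = 0
  disc = (3/20)² − 4·(1/10)·(-323/500) = 2809/10000 ; √disc = 53/100
  v_R = (−(3/20) + 53/100) / (2·(1/10)) = 19/10 m/s
check:
stop time T_s = (19/10)/5 = 0.3800 s
reaction-phase robot travel = 1.9000·0.1500 = 0.2850 m
robot covers 1.9000·0.3800 − ½·5.0000·0.3800² = 0.3610 m while stopping
person approaches 0.0000·(0.1500+0.3800) = 0.0000 m
residual clearance needed = 0.2500+0.0100+0.0600 = 0.3200 m
sum ≈ 0.2850+0.3610+0.0000+0.3200 ≈ 0.9660 m = S ✓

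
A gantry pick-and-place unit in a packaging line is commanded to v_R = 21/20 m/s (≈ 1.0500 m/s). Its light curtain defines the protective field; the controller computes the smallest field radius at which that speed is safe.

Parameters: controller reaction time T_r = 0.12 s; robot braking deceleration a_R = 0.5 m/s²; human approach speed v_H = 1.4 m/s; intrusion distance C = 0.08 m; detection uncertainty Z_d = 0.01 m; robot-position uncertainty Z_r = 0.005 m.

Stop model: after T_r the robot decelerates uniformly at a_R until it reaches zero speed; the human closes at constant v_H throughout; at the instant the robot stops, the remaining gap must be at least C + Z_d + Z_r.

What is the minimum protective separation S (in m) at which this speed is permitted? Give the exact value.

T_s = v_R/a_R = (21/20)/(1/2) = 2.1000 s
robot in T_r: 1.0500·0.1200 = 0.1260 m
robot under decel: 1.0500²/(2·0.5000) = 1.1025 m
human closes 1.4000·2.2200 = 3.1080 m
C+Z_d+Z_r = 0.0800+0.0100+0.0050 = 0.0950 m
S_min ≈ 0.1260+1.1025+3.1080+0.0950  ⇒  S_min = 8863/2000 m

S_min = 8863/2000 m = 4.4315 m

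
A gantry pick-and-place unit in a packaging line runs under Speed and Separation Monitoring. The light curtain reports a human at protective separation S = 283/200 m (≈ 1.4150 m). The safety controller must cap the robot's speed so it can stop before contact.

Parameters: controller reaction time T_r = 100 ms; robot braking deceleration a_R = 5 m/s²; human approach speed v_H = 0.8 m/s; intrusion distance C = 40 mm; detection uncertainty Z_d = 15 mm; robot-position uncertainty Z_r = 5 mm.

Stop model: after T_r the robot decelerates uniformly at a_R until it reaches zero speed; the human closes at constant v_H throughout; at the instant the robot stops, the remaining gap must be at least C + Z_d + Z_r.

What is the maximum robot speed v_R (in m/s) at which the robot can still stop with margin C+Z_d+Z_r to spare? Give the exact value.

collect terms ⇒ (1/10)·v_R² + (13/50)·v_R + (-51/40) = 0
  disc = (13/50)² − 4·(1/10)·(-51/40) = 361/625 ; √disc = 19/25
  v_R = (−(13/50) + 19/25) / (2·(1/10)) = 5/2 m/s
check:
T_s = v_R/a_R = (5/2)/5 = 0.5000 s
reaction-phase robot travel = 2.5000·0.1000 = 0.2500 m
robot under decel: 2.5000²/(2·5.0000) = 0.6250 m
human over T_r+T_s: 0.8000·(0.1000+0.5000) = 0.4800 m
C+Z_d+Z_r = 0.0400+0.0150+0.0050 = 0.0600 m
sum ≈ 0.2500+0.6250+0.4800+0.0600 ≈ 1.4150 m = S ✓

v_R_max = 5/2 m/s = 2.5000 m/s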